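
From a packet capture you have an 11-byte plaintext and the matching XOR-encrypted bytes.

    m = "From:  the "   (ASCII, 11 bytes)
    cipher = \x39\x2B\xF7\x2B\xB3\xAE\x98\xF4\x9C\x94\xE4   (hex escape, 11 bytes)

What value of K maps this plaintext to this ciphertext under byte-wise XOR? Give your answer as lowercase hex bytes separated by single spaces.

7f 59 98 46 89 8e b8 80 f4 f1 c4

Since cipher = m ⊕ K, XORing both sides with m gives K = m ⊕ cipher.
46 xor 39 = 7f
72 xor 2b = 59
6f xor f7 = 98
6d xor 2b = 46
3a xor b3 = 89
20 xor ae = 8e
20 xor 98 = b8
74 xor f4 = 80
68 xor 9c = f4
65 xor 94 = f1
20 xor e4 = c4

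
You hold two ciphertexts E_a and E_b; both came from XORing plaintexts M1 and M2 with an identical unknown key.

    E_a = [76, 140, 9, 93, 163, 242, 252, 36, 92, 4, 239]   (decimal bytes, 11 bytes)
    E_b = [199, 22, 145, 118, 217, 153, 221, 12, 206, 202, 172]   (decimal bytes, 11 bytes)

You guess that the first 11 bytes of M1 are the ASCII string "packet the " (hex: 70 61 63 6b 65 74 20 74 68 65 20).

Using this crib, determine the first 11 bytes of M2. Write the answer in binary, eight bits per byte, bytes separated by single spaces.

First, E_a ⊕ E_b = (M1 ⊕ K) ⊕ (M2 ⊕ K) = M1 ⊕ M2, so the key drops out. Then M2 = (M1 ⊕ M2) ⊕ M1 over the first 11 bytes.
byte 0: (4c ⊕ c7) ⊕ 70 = 8b ⊕ 70 = fb
byte 1: (8c ⊕ 16) ⊕ 61 = 9a ⊕ 61 = fb
byte 2: (09 ⊕ 91) ⊕ 63 = 98 ⊕ 63 = fb
byte 3: (5d ⊕ 76) ⊕ 6b = 2b ⊕ 6b = 40
byte 4: (a3 ⊕ d9) ⊕ 65 = 7a ⊕ 65 = 1f
byte 5: (f2 ⊕ 99) ⊕ 74 = 6b ⊕ 74 = 1f
byte 6: (fc ⊕ dd) ⊕ 20 = 21 ⊕ 20 = 01
byte 7: (24 ⊕ 0c) ⊕ 74 = 28 ⊕ 74 = 5c
byte 8: (5c ⊕ ce) ⊕ 68 = 92 ⊕ 68 = fa
byte 9: (04 ⊕ ca) ⊕ 65 = ce ⊕ 65 = ab
byte 10: (ef ⊕ ac) ⊕ 20 = 43 ⊕ 20 = 63

11111011 11111011 11111011 01000000 00011111 00011111 00000001 01011100 11111010 10101011 01100011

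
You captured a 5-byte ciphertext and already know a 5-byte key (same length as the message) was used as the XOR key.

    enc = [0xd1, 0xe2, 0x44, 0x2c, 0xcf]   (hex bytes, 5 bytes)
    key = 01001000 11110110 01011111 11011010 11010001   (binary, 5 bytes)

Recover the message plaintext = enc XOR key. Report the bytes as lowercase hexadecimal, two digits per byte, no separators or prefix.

byte 0: d1 XOR 48 = 99
byte 1: e2 XOR f6 = 14
byte 2: 44 XOR 5f = 1b
byte 3: 2c XOR da = f6
byte 4: cf XOR d1 = 1e

99141bf61e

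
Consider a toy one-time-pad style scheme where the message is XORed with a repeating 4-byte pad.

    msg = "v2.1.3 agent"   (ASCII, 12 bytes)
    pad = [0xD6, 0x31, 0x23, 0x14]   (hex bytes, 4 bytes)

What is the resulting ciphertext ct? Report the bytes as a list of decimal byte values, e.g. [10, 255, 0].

[160, 3, 13, 37, 248, 2, 3, 117, 177, 84, 77, 96]

The 4-byte key repeats, so the effective keystream is d6 31 23 14 d6 31 23 14 d6 31 23 14.
byte 0: 76 ⊕ d6 = a0
byte 1: 32 ⊕ 31 = 03
byte 2: 2e ⊕ 23 = 0d
byte 3: 31 ⊕ 14 = 25
byte 4: 2e ⊕ d6 = f8
byte 5: 33 ⊕ 31 = 02
byte 6: 20 ⊕ 23 = 03
byte 7: 61 ⊕ 14 = 75
byte 8: 67 ⊕ d6 = b1
byte 9: 65 ⊕ 31 = 54
byte 10: 6e ⊕ 23 = 4d
byte 11: 74 ⊕ 14 = 60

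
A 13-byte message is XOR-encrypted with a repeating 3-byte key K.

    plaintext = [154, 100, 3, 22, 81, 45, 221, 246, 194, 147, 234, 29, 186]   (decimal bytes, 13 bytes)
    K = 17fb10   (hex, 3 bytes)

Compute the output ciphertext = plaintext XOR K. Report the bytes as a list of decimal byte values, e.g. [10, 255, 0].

[141, 159, 19, 1, 170, 61, 202, 13, 210, 132, 17, 13, 173]

The 3-byte key repeats, so the effective keystream is 17 fb 10 17 fb 10 17 fb 10 17 fb 10 17.
byte 0: 9a XOR 17 = 8d
byte 1: 64 XOR fb = 9f
byte 2: 03 XOR 10 = 13
byte 3: 16 XOR 17 = 01
byte 4: 51 XOR fb = aa
byte 5: 2d XOR 10 = 3d
byte 6: dd XOR 17 = ca
byte 7: f6 XOR fb = 0d
byte 8: c2 XOR 10 = d2
byte 9: 93 XOR 17 = 84
byte 10: ea XOR fb = 11
byte 11: 1d XOR 10 = 0d
byte 12: ba XOR 17 = ad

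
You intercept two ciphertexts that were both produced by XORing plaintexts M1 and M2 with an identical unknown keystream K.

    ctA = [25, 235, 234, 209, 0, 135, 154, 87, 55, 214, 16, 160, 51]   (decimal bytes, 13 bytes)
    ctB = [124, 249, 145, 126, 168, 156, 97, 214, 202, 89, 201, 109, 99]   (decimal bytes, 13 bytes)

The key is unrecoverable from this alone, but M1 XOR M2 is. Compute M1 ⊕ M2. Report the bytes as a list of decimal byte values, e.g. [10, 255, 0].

ctA ⊕ ctB = (M1 ⊕ K) ⊕ (M2 ⊕ K) = M1 ⊕ M2 — the shared key cancels under XOR.
19 xor 7c = 65
eb xor f9 = 12
ea xor 91 = 7b
d1 xor 7e = af
00 xor a8 = a8
87 xor 9c = 1b
9a xor 61 = fb
57 xor d6 = 81
37 xor ca = fd
d6 xor 59 = 8f
10 xor c9 = d9
a0 xor 6d = cd
33 xor 63 = 50

[101, 18, 123, 175, 168, 27, 251, 129, 253, 143, 217, 205, 80]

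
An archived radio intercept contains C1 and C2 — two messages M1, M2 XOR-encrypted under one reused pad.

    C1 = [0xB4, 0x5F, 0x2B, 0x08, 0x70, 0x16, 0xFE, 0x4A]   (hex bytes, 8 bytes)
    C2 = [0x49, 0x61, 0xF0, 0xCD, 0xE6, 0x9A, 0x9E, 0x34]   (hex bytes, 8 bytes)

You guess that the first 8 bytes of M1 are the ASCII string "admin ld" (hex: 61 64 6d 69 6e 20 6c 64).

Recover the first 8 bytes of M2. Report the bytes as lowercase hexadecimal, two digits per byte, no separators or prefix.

First, C1 ⊕ C2 = (M1 ⊕ K) ⊕ (M2 ⊕ K) = M1 ⊕ M2, so the key drops out. Then M2 = (M1 ⊕ M2) ⊕ M1 over the first 8 bytes.
byte 0: (b4 ^ 49) ^ 61 = fd ^ 61 = 9c
byte 1: (5f ^ 61) ^ 64 = 3e ^ 64 = 5a
byte 2: (2b ^ f0) ^ 6d = db ^ 6d = b6
byte 3: (08 ^ cd) ^ 69 = c5 ^ 69 = ac
byte 4: (70 ^ e6) ^ 6e = 96 ^ 6e = f8
byte 5: (16 ^ 9a) ^ 20 = 8c ^ 20 = ac
byte 6: (fe ^ 9e) ^ 6c = 60 ^ 6c = 0c
byte 7: (4a ^ 34) ^ 64 = 7e ^ 64 = 1a

9c5ab6acf8ac0c1a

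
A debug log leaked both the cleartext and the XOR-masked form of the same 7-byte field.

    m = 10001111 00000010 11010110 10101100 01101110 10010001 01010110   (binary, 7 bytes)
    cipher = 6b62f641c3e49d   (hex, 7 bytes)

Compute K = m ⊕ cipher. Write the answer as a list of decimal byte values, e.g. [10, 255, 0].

Since cipher = m ⊕ K, XORing both sides with m gives K = m ⊕ cipher.
143 XOR 107 = 228
  2 XOR  98 =  96
214 XOR 246 =  32
172 XOR  65 = 237
110 XOR 195 = 173
145 XOR 228 = 117
 86 XOR 157 = 203

[228, 96, 32, 237, 173, 117, 203]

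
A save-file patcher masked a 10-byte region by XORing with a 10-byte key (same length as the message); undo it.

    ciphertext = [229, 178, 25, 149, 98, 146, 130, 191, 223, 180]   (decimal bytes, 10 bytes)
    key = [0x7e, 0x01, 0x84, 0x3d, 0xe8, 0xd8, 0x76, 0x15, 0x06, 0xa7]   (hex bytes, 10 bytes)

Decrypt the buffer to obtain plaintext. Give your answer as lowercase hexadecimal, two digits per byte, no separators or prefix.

9bb39da88a4af4aad913

XOR is its own inverse, so applying the key byte-wise gives the result directly.
229 XOR 126 = 155
178 XOR   1 = 179
 25 XOR 132 = 157
149 XOR  61 = 168
 98 XOR 232 = 138
146 XOR 216 =  74
130 XOR 118 = 244
191 XOR  21 = 170
223 XOR   6 = 217
180 XOR 167 =  19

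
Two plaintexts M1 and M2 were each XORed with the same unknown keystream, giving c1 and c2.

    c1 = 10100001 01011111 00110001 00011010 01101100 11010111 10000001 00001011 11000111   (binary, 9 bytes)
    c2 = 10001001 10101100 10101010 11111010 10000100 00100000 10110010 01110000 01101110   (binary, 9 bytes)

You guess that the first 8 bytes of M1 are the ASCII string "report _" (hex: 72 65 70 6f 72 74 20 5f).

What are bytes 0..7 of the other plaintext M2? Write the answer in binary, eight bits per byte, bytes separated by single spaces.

01011010 10010110 11101011 10001111 10011010 10000011 00010011 00100100

First, c1 ⊕ c2 = (M1 ⊕ K) ⊕ (M2 ⊕ K) = M1 ⊕ M2, so the key drops out. Then M2 = (M1 ⊕ M2) ⊕ M1 over the first 8 bytes.
byte 0: (a1 XOR 89) XOR 72 = 28 XOR 72 = 5a
byte 1: (5f XOR ac) XOR 65 = f3 XOR 65 = 96
byte 2: (31 XOR aa) XOR 70 = 9b XOR 70 = eb
byte 3: (1a XOR fa) XOR 6f = e0 XOR 6f = 8f
byte 4: (6c XOR 84) XOR 72 = e8 XOR 72 = 9a
byte 5: (d7 XOR 20) XOR 74 = f7 XOR 74 = 83
byte 6: (81 XOR b2) XOR 20 = 33 XOR 20 = 13
byte 7: (0b XOR 70) XOR 5f = 7b XOR 5f = 24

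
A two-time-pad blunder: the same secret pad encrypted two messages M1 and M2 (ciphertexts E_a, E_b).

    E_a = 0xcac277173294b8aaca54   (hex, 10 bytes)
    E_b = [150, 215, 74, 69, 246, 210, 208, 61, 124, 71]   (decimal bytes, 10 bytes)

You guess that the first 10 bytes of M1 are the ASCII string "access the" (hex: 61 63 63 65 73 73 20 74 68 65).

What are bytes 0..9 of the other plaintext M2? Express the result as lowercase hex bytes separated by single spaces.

First, E_a ⊕ E_b = (M1 ⊕ K) ⊕ (M2 ⊕ K) = M1 ⊕ M2, so the key drops out. Then M2 = (M1 ⊕ M2) ⊕ M1 over the first 10 bytes.
byte 0: (ca xor 96) xor 61 = 5c xor 61 = 3d
byte 1: (c2 xor d7) xor 63 = 15 xor 63 = 76
byte 2: (77 xor 4a) xor 63 = 3d xor 63 = 5e
byte 3: (17 xor 45) xor 65 = 52 xor 65 = 37
byte 4: (32 xor f6) xor 73 = c4 xor 73 = b7
byte 5: (94 xor d2) xor 73 = 46 xor 73 = 35
byte 6: (b8 xor d0) xor 20 = 68 xor 20 = 48
byte 7: (aa xor 3d) xor 74 = 97 xor 74 = e3
byte 8: (ca xor 7c) xor 68 = b6 xor 68 = de
byte 9: (54 xor 47) xor 65 = 13 xor 65 = 76

3d 76 5e 37 b7 35 48 e3 de 76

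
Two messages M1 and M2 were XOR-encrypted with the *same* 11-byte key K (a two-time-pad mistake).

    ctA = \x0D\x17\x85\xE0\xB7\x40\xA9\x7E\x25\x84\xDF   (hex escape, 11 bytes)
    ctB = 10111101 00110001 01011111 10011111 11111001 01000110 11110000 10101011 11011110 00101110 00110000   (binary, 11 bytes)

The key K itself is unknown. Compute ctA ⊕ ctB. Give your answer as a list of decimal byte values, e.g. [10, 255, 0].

ctA ⊕ ctB = (M1 ⊕ K) ⊕ (M2 ⊕ K) = M1 ⊕ M2 — the shared key cancels under XOR.
0d ⊕ bd = b0
17 ⊕ 31 = 26
85 ⊕ 5f = da
e0 ⊕ 9f = 7f
b7 ⊕ f9 = 4e
40 ⊕ 46 = 06
a9 ⊕ f0 = 59
7e ⊕ ab = d5
25 ⊕ de = fb
84 ⊕ 2e = aa
df ⊕ 30 = ef

[176, 38, 218, 127, 78, 6, 89, 213, 251, 170, 239]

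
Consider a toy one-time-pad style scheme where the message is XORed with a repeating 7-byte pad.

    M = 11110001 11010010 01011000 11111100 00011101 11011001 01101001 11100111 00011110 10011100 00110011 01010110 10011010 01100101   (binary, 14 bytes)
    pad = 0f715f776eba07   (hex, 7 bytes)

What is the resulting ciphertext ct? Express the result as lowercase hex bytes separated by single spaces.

fe a3 07 8b 73 63 6e e8 6f c3 44 38 20 62

The 7-byte key repeats, so the effective keystream is 0f 71 5f 77 6e ba 07 0f 71 5f 77 6e ba 07.
byte 0: f1 XOR 0f = fe
byte 1: d2 XOR 71 = a3
byte 2: 58 XOR 5f = 07
byte 3: fc XOR 77 = 8b
byte 4: 1d XOR 6e = 73
byte 5: d9 XOR ba = 63
byte 6: 69 XOR 07 = 6e
byte 7: e7 XOR 0f = e8
byte 8: 1e XOR 71 = 6f
byte 9: 9c XOR 5f = c3
byte 10: 33 XOR 77 = 44
byte 11: 56 XOR 6e = 38
byte 12: 9a XOR ba = 20
byte 13: 65 XOR 07 = 62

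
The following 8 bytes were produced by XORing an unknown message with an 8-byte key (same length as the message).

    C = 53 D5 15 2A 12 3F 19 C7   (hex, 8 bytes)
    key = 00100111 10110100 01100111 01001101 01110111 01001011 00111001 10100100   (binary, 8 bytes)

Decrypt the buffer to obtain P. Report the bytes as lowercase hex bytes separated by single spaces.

53 XOR 27 = 74
d5 XOR b4 = 61
15 XOR 67 = 72
2a XOR 4d = 67
12 XOR 77 = 65
3f XOR 4b = 74
19 XOR 39 = 20
c7 XOR a4 = 63

74 61 72 67 65 74 20 63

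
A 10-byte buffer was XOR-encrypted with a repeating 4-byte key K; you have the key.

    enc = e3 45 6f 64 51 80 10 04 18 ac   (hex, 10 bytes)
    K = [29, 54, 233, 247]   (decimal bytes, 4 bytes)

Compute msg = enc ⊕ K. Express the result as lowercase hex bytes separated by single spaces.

fe 73 86 93 4c b6 f9 f3 05 9a

The 4-byte key repeats, so the effective keystream is 1d 36 e9 f7 1d 36 e9 f7 1d 36.
byte 0: e3 ^ 1d = fe
byte 1: 45 ^ 36 = 73
byte 2: 6f ^ e9 = 86
byte 3: 64 ^ f7 = 93
byte 4: 51 ^ 1d = 4c
byte 5: 80 ^ 36 = b6
byte 6: 10 ^ e9 = f9
byte 7: 04 ^ f7 = f3
byte 8: 18 ^ 1d = 05
byte 9: ac ^ 36 = 9a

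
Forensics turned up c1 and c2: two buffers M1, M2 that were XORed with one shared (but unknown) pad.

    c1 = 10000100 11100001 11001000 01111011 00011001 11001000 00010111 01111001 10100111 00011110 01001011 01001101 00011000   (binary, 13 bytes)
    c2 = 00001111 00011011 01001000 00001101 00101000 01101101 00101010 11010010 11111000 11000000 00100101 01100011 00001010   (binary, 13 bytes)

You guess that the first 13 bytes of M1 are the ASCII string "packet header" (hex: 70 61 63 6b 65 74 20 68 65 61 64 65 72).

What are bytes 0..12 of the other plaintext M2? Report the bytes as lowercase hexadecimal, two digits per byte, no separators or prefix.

fb9be31d54d11dc33abf0a4b60

First, c1 ⊕ c2 = (M1 ⊕ K) ⊕ (M2 ⊕ K) = M1 ⊕ M2, so the key drops out. Then M2 = (M1 ⊕ M2) ⊕ M1 over the first 13 bytes.
byte 0: (84 XOR 0f) XOR 70 = 8b XOR 70 = fb
byte 1: (e1 XOR 1b) XOR 61 = fa XOR 61 = 9b
byte 2: (c8 XOR 48) XOR 63 = 80 XOR 63 = e3
byte 3: (7b XOR 0d) XOR 6b = 76 XOR 6b = 1d
byte 4: (19 XOR 28) XOR 65 = 31 XOR 65 = 54
byte 5: (c8 XOR 6d) XOR 74 = a5 XOR 74 = d1
byte 6: (17 XOR 2a) XOR 20 = 3d XOR 20 = 1d
byte 7: (79 XOR d2) XOR 68 = ab XOR 68 = c3
byte 8: (a7 XOR f8) XOR 65 = 5f XOR 65 = 3a
byte 9: (1e XOR c0) XOR 61 = de XOR 61 = bf
byte 10: (4b XOR 25) XOR 64 = 6e XOR 64 = 0a
byte 11: (4d XOR 63) XOR 65 = 2e XOR 65 = 4b
byte 12: (18 XOR 0a) XOR 72 = 12 XOR 72 = 60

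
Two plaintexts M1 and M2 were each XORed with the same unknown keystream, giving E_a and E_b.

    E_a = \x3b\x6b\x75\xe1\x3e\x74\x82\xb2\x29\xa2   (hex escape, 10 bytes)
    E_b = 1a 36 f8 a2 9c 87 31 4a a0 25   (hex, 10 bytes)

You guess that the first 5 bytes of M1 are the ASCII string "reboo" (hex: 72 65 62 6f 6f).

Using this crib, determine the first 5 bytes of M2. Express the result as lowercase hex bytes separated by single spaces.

53 38 ef 2c cd

First, E_a ⊕ E_b = (M1 ⊕ K) ⊕ (M2 ⊕ K) = M1 ⊕ M2, so the key drops out. Then M2 = (M1 ⊕ M2) ⊕ M1 over the first 5 bytes.
byte 0: (3b xor 1a) xor 72 = 21 xor 72 = 53
byte 1: (6b xor 36) xor 65 = 5d xor 65 = 38
byte 2: (75 xor f8) xor 62 = 8d xor 62 = ef
byte 3: (e1 xor a2) xor 6f = 43 xor 6f = 2c
byte 4: (3e xor 9c) xor 6f = a2 xor 6f = cd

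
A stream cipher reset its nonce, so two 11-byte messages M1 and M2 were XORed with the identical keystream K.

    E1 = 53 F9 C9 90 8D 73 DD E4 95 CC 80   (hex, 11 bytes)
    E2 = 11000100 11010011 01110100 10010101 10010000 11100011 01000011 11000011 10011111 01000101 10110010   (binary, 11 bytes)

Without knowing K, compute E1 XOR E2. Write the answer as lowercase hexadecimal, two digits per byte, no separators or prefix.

972abd051d909e270a8932

E1 ⊕ E2 = (M1 ⊕ K) ⊕ (M2 ⊕ K) = M1 ⊕ M2 — the shared key cancels under XOR.
53 ⊕ c4 = 97
f9 ⊕ d3 = 2a
c9 ⊕ 74 = bd
90 ⊕ 95 = 05
8d ⊕ 90 = 1d
73 ⊕ e3 = 90
dd ⊕ 43 = 9e
e4 ⊕ c3 = 27
95 ⊕ 9f = 0a
cc ⊕ 45 = 89
80 ⊕ b2 = 32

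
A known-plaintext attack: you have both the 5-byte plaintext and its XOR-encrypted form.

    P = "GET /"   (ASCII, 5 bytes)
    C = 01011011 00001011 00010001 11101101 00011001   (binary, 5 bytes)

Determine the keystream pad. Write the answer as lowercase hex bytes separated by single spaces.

1c 4e 45 cd 36

Since C = P ⊕ pad, XORing both sides with P gives pad = P ⊕ C.
47 ⊕ 5b = 1c
45 ⊕ 0b = 4e
54 ⊕ 11 = 45
20 ⊕ ed = cd
2f ⊕ 19 = 36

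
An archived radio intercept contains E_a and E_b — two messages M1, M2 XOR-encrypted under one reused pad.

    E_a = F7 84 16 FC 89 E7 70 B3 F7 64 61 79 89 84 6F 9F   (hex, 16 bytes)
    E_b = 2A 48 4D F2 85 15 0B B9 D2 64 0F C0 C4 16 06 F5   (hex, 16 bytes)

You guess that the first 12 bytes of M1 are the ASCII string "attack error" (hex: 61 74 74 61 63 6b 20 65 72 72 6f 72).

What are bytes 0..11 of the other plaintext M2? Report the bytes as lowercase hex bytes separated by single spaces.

First, E_a ⊕ E_b = (M1 ⊕ K) ⊕ (M2 ⊕ K) = M1 ⊕ M2, so the key drops out. Then M2 = (M1 ⊕ M2) ⊕ M1 over the first 12 bytes.
byte 0: (f7 XOR 2a) XOR 61 = dd XOR 61 = bc
byte 1: (84 XOR 48) XOR 74 = cc XOR 74 = b8
byte 2: (16 XOR 4d) XOR 74 = 5b XOR 74 = 2f
byte 3: (fc XOR f2) XOR 61 = 0e XOR 61 = 6f
byte 4: (89 XOR 85) XOR 63 = 0c XOR 63 = 6f
byte 5: (e7 XOR 15) XOR 6b = f2 XOR 6b = 99
byte 6: (70 XOR 0b) XOR 20 = 7b XOR 20 = 5b
byte 7: (b3 XOR b9) XOR 65 = 0a XOR 65 = 6f
byte 8: (f7 XOR d2) XOR 72 = 25 XOR 72 = 57
byte 9: (64 XOR 64) XOR 72 = 00 XOR 72 = 72
byte 10: (61 XOR 0f) XOR 6f = 6e XOR 6f = 01
byte 11: (79 XOR c0) XOR 72 = b9 XOR 72 = cb

bc b8 2f 6f 6f 99 5b 6f 57 72 01 cb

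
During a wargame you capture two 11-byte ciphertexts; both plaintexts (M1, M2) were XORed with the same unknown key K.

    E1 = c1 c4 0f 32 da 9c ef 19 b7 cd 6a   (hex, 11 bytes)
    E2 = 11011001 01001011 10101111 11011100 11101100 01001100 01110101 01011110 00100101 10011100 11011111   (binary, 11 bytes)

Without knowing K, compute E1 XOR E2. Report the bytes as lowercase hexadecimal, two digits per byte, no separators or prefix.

E1 ⊕ E2 = (M1 ⊕ K) ⊕ (M2 ⊕ K) = M1 ⊕ M2 — the shared key cancels under XOR.
byte 0: c1 xor d9 = 18
byte 1: c4 xor 4b = 8f
byte 2: 0f xor af = a0
byte 3: 32 xor dc = ee
byte 4: da xor ec = 36
byte 5: 9c xor 4c = d0
byte 6: ef xor 75 = 9a
byte 7: 19 xor 5e = 47
byte 8: b7 xor 25 = 92
byte 9: cd xor 9c = 51
byte 10: 6a xor df = b5

188fa0ee36d09a479251b5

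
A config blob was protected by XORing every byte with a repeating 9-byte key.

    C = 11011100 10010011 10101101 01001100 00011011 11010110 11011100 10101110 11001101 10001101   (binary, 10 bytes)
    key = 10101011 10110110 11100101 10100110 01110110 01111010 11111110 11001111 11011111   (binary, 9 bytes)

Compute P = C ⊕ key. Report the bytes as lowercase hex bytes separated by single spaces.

77 25 48 ea 6d ac 22 61 12 26

The 9-byte key repeats, so the effective keystream is ab b6 e5 a6 76 7a fe cf df ab.
byte 0: dc ⊕ ab = 77
byte 1: 93 ⊕ b6 = 25
byte 2: ad ⊕ e5 = 48
byte 3: 4c ⊕ a6 = ea
byte 4: 1b ⊕ 76 = 6d
byte 5: d6 ⊕ 7a = ac
byte 6: dc ⊕ fe = 22
byte 7: ae ⊕ cf = 61
byte 8: cd ⊕ df = 12
byte 9: 8d ⊕ ab = 26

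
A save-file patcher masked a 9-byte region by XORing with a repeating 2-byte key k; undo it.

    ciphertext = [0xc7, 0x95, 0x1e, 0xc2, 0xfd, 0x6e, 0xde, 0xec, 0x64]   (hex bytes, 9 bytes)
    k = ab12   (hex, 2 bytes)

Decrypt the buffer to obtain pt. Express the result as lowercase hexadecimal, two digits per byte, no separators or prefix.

The 2-byte key repeats, so the effective keystream is ab 12 ab 12 ab 12 ab 12 ab.
byte 0: 11000111 ⊕ 10101011 = 01101100
byte 1: 10010101 ⊕ 00010010 = 10000111
byte 2: 00011110 ⊕ 10101011 = 10110101
byte 3: 11000010 ⊕ 00010010 = 11010000
byte 4: 11111101 ⊕ 10101011 = 01010110
byte 5: 01101110 ⊕ 00010010 = 01111100
byte 6: 11011110 ⊕ 10101011 = 01110101
byte 7: 11101100 ⊕ 00010010 = 11111110
byte 8: 01100100 ⊕ 10101011 = 11001111

6c87b5d0567c75fecf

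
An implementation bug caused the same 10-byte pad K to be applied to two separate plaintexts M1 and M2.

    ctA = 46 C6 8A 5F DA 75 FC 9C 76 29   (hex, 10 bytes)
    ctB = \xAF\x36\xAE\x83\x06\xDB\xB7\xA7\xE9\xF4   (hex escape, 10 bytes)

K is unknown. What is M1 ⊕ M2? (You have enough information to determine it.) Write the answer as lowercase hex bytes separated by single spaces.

e9 f0 24 dc dc ae 4b 3b 9f dd

ctA ⊕ ctB = (M1 ⊕ K) ⊕ (M2 ⊕ K) = M1 ⊕ M2 — the shared key cancels under XOR.
01000110 xor 10101111 = 11101001
11000110 xor 00110110 = 11110000
10001010 xor 10101110 = 00100100
01011111 xor 10000011 = 11011100
11011010 xor 00000110 = 11011100
01110101 xor 11011011 = 10101110
11111100 xor 10110111 = 01001011
10011100 xor 10100111 = 00111011
01110110 xor 11101001 = 10011111
00101001 xor 11110100 = 11011101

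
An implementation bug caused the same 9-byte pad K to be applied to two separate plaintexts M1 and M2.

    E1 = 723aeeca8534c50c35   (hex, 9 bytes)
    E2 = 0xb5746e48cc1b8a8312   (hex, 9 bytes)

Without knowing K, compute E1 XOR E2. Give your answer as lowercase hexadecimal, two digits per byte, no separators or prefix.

c74e8082492f4f8f27

E1 ⊕ E2 = (M1 ⊕ K) ⊕ (M2 ⊕ K) = M1 ⊕ M2 — the shared key cancels under XOR.
byte 0: 01110010 ⊕ 10110101 = 11000111
byte 1: 00111010 ⊕ 01110100 = 01001110
byte 2: 11101110 ⊕ 01101110 = 10000000
byte 3: 11001010 ⊕ 01001000 = 10000010
byte 4: 10000101 ⊕ 11001100 = 01001001
byte 5: 00110100 ⊕ 00011011 = 00101111
byte 6: 11000101 ⊕ 10001010 = 01001111
byte 7: 00001100 ⊕ 10000011 = 10001111
byte 8: 00110101 ⊕ 00010010 = 00100111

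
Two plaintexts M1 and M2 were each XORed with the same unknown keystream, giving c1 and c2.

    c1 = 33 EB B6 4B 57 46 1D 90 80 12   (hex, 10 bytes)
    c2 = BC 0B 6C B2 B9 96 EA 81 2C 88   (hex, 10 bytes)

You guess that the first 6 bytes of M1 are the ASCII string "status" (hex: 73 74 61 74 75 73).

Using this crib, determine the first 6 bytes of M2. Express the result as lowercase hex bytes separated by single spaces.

fc 94 bb 8d 9b a3

First, c1 ⊕ c2 = (M1 ⊕ K) ⊕ (M2 ⊕ K) = M1 ⊕ M2, so the key drops out. Then M2 = (M1 ⊕ M2) ⊕ M1 over the first 6 bytes.
byte 0: (33 ^ bc) ^ 73 = 8f ^ 73 = fc
byte 1: (eb ^ 0b) ^ 74 = e0 ^ 74 = 94
byte 2: (b6 ^ 6c) ^ 61 = da ^ 61 = bb
byte 3: (4b ^ b2) ^ 74 = f9 ^ 74 = 8d
byte 4: (57 ^ b9) ^ 75 = ee ^ 75 = 9b
byte 5: (46 ^ 96) ^ 73 = d0 ^ 73 = a3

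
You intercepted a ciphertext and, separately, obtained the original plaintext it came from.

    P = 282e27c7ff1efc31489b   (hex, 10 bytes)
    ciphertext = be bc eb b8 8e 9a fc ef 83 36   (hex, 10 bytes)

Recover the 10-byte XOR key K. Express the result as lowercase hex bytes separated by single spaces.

Since ciphertext = P ⊕ K, XORing both sides with P gives K = P ⊕ ciphertext.
28 xor be = 96
2e xor bc = 92
27 xor eb = cc
c7 xor b8 = 7f
ff xor 8e = 71
1e xor 9a = 84
fc xor fc = 00
31 xor ef = de
48 xor 83 = cb
9b xor 36 = ad

96 92 cc 7f 71 84 00 de cb ad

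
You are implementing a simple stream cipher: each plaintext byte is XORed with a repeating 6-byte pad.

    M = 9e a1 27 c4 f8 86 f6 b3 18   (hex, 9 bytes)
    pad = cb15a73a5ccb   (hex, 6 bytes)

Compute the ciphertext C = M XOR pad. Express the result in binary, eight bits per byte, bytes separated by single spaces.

The 6-byte key repeats, so the effective keystream is cb 15 a7 3a 5c cb cb 15 a7.
byte 0: 9e XOR cb = 55
byte 1: a1 XOR 15 = b4
byte 2: 27 XOR a7 = 80
byte 3: c4 XOR 3a = fe
byte 4: f8 XOR 5c = a4
byte 5: 86 XOR cb = 4d
byte 6: f6 XOR cb = 3d
byte 7: b3 XOR 15 = a6
byte 8: 18 XOR a7 = bf

01010101 10110100 10000000 11111110 10100100 01001101 00111101 10100110 10111111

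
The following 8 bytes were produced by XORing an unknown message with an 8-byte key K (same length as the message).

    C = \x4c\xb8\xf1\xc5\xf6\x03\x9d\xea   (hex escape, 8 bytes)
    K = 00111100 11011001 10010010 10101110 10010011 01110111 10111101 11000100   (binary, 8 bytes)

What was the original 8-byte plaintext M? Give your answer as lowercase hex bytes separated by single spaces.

70 61 63 6b 65 74 20 2e

byte 0: 4c xor 3c = 70
byte 1: b8 xor d9 = 61
byte 2: f1 xor 92 = 63
byte 3: c5 xor ae = 6b
byte 4: f6 xor 93 = 65
byte 5: 03 xor 77 = 74
byte 6: 9d xor bd = 20
byte 7: ea xor c4 = 2e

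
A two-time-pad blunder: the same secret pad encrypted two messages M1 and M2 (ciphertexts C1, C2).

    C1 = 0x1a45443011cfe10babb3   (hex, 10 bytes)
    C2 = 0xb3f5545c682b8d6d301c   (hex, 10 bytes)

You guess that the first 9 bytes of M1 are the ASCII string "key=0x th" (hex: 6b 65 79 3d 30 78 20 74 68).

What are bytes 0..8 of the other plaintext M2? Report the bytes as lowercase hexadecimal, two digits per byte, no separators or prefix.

First, C1 ⊕ C2 = (M1 ⊕ K) ⊕ (M2 ⊕ K) = M1 ⊕ M2, so the key drops out. Then M2 = (M1 ⊕ M2) ⊕ M1 over the first 9 bytes.
byte 0: (1a XOR b3) XOR 6b = a9 XOR 6b = c2
byte 1: (45 XOR f5) XOR 65 = b0 XOR 65 = d5
byte 2: (44 XOR 54) XOR 79 = 10 XOR 79 = 69
byte 3: (30 XOR 5c) XOR 3d = 6c XOR 3d = 51
byte 4: (11 XOR 68) XOR 30 = 79 XOR 30 = 49
byte 5: (cf XOR 2b) XOR 78 = e4 XOR 78 = 9c
byte 6: (e1 XOR 8d) XOR 20 = 6c XOR 20 = 4c
byte 7: (0b XOR 6d) XOR 74 = 66 XOR 74 = 12
byte 8: (ab XOR 30) XOR 68 = 9b XOR 68 = f3

c2d56951499c4c12f3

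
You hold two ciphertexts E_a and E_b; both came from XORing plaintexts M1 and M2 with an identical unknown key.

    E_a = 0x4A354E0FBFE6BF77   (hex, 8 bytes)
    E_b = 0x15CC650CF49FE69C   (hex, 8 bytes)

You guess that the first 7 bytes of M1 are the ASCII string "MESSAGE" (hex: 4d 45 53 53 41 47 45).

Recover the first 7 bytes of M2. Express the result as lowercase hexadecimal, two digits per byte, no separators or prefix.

First, E_a ⊕ E_b = (M1 ⊕ K) ⊕ (M2 ⊕ K) = M1 ⊕ M2, so the key drops out. Then M2 = (M1 ⊕ M2) ⊕ M1 over the first 7 bytes.
byte 0: (4a XOR 15) XOR 4d = 5f XOR 4d = 12
byte 1: (35 XOR cc) XOR 45 = f9 XOR 45 = bc
byte 2: (4e XOR 65) XOR 53 = 2b XOR 53 = 78
byte 3: (0f XOR 0c) XOR 53 = 03 XOR 53 = 50
byte 4: (bf XOR f4) XOR 41 = 4b XOR 41 = 0a
byte 5: (e6 XOR 9f) XOR 47 = 79 XOR 47 = 3e
byte 6: (bf XOR e6) XOR 45 = 59 XOR 45 = 1c

12bc78500a3e1c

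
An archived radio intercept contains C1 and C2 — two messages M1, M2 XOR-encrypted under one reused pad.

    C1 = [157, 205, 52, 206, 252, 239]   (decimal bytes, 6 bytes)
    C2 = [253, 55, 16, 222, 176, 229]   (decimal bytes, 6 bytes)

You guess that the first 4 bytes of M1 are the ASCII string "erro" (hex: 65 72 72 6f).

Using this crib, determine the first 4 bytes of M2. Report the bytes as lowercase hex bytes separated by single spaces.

First, C1 ⊕ C2 = (M1 ⊕ K) ⊕ (M2 ⊕ K) = M1 ⊕ M2, so the key drops out. Then M2 = (M1 ⊕ M2) ⊕ M1 over the first 4 bytes.
byte 0: (9d XOR fd) XOR 65 = 60 XOR 65 = 05
byte 1: (cd XOR 37) XOR 72 = fa XOR 72 = 88
byte 2: (34 XOR 10) XOR 72 = 24 XOR 72 = 56
byte 3: (ce XOR de) XOR 6f = 10 XOR 6f = 7f

05 88 56 7f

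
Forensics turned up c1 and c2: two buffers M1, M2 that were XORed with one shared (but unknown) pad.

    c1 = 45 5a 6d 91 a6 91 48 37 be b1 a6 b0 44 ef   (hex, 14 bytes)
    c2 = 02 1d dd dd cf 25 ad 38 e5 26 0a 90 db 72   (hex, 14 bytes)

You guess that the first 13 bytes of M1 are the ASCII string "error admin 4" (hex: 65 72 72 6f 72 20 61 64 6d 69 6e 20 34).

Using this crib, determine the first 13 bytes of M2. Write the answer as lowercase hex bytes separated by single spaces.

First, c1 ⊕ c2 = (M1 ⊕ K) ⊕ (M2 ⊕ K) = M1 ⊕ M2, so the key drops out. Then M2 = (M1 ⊕ M2) ⊕ M1 over the first 13 bytes.
byte 0: (45 ⊕ 02) ⊕ 65 = 47 ⊕ 65 = 22
byte 1: (5a ⊕ 1d) ⊕ 72 = 47 ⊕ 72 = 35
byte 2: (6d ⊕ dd) ⊕ 72 = b0 ⊕ 72 = c2
byte 3: (91 ⊕ dd) ⊕ 6f = 4c ⊕ 6f = 23
byte 4: (a6 ⊕ cf) ⊕ 72 = 69 ⊕ 72 = 1b
byte 5: (91 ⊕ 25) ⊕ 20 = b4 ⊕ 20 = 94
byte 6: (48 ⊕ ad) ⊕ 61 = e5 ⊕ 61 = 84
byte 7: (37 ⊕ 38) ⊕ 64 = 0f ⊕ 64 = 6b
byte 8: (be ⊕ e5) ⊕ 6d = 5b ⊕ 6d = 36
byte 9: (b1 ⊕ 26) ⊕ 69 = 97 ⊕ 69 = fe
byte 10: (a6 ⊕ 0a) ⊕ 6e = ac ⊕ 6e = c2
byte 11: (b0 ⊕ 90) ⊕ 20 = 20 ⊕ 20 = 00
byte 12: (44 ⊕ db) ⊕ 34 = 9f ⊕ 34 = ab

22 35 c2 23 1b 94 84 6b 36 fe c2 00 ab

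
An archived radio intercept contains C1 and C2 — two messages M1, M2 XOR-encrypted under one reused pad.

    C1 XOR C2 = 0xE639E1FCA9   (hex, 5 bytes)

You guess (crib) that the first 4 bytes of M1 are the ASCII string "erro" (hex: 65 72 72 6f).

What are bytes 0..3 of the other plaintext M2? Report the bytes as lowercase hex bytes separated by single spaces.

Since C1 ⊕ C2 = M1 ⊕ M2, XORing with the guessed M1 bytes yields the corresponding M2 bytes: M2 = (C1 ⊕ C2) ⊕ M1.
byte 0: 11100110 ⊕ 01100101 = 10000011
byte 1: 00111001 ⊕ 01110010 = 01001011
byte 2: 11100001 ⊕ 01110010 = 10010011
byte 3: 11111100 ⊕ 01101111 = 10010011

83 4b 93 93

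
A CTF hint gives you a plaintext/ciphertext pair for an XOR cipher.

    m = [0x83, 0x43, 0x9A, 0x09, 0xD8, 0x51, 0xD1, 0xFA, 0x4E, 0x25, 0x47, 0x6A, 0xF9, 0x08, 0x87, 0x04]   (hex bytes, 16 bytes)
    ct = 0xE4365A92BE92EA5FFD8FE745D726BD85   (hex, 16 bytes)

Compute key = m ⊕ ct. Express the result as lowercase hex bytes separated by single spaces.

67 75 c0 9b 66 c3 3b a5 b3 aa a0 2f 2e 2e 3a 81

Since ct = m ⊕ key, XORing both sides with m gives key = m ⊕ ct.
byte 0: 83 ⊕ e4 = 67
byte 1: 43 ⊕ 36 = 75
byte 2: 9a ⊕ 5a = c0
byte 3: 09 ⊕ 92 = 9b
byte 4: d8 ⊕ be = 66
byte 5: 51 ⊕ 92 = c3
byte 6: d1 ⊕ ea = 3b
byte 7: fa ⊕ 5f = a5
byte 8: 4e ⊕ fd = b3
byte 9: 25 ⊕ 8f = aa
byte 10: 47 ⊕ e7 = a0
byte 11: 6a ⊕ 45 = 2f
byte 12: f9 ⊕ d7 = 2e
byte 13: 08 ⊕ 26 = 2e
byte 14: 87 ⊕ bd = 3a
byte 15: 04 ⊕ 85 = 81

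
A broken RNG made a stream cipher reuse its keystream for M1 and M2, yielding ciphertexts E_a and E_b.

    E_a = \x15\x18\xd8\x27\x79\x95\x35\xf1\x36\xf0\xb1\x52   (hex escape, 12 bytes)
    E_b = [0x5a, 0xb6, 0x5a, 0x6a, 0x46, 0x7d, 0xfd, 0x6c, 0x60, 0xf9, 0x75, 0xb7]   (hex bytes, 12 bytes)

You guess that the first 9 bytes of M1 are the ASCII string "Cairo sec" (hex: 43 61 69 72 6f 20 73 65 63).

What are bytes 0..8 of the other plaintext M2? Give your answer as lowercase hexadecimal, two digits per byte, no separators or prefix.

0ccfeb3f50c8bbf835

First, E_a ⊕ E_b = (M1 ⊕ K) ⊕ (M2 ⊕ K) = M1 ⊕ M2, so the key drops out. Then M2 = (M1 ⊕ M2) ⊕ M1 over the first 9 bytes.
byte 0: (15 xor 5a) xor 43 = 4f xor 43 = 0c
byte 1: (18 xor b6) xor 61 = ae xor 61 = cf
byte 2: (d8 xor 5a) xor 69 = 82 xor 69 = eb
byte 3: (27 xor 6a) xor 72 = 4d xor 72 = 3f
byte 4: (79 xor 46) xor 6f = 3f xor 6f = 50
byte 5: (95 xor 7d) xor 20 = e8 xor 20 = c8
byte 6: (35 xor fd) xor 73 = c8 xor 73 = bb
byte 7: (f1 xor 6c) xor 65 = 9d xor 65 = f8
byte 8: (36 xor 60) xor 63 = 56 xor 63 = 35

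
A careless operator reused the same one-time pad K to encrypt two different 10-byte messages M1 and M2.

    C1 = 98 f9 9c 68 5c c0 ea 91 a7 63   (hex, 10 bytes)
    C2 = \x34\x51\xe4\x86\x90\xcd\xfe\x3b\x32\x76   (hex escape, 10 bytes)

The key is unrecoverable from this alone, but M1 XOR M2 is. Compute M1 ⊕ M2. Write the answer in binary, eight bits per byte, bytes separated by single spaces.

10101100 10101000 01111000 11101110 11001100 00001101 00010100 10101010 10010101 00010101

C1 ⊕ C2 = (M1 ⊕ K) ⊕ (M2 ⊕ K) = M1 ⊕ M2 — the shared key cancels under XOR.
98 ⊕ 34 = ac
f9 ⊕ 51 = a8
9c ⊕ e4 = 78
68 ⊕ 86 = ee
5c ⊕ 90 = cc
c0 ⊕ cd = 0d
ea ⊕ fe = 14
91 ⊕ 3b = aa
a7 ⊕ 32 = 95
63 ⊕ 76 = 15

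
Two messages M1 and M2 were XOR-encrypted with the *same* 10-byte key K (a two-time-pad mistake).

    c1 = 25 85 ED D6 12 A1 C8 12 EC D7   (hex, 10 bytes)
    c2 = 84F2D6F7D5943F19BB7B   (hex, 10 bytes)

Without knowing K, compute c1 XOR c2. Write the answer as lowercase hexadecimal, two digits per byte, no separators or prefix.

a1773b21c735f70b57ac

c1 ⊕ c2 = (M1 ⊕ K) ⊕ (M2 ⊕ K) = M1 ⊕ M2 — the shared key cancels under XOR.
byte 0: 00100101 xor 10000100 = 10100001
byte 1: 10000101 xor 11110010 = 01110111
byte 2: 11101101 xor 11010110 = 00111011
byte 3: 11010110 xor 11110111 = 00100001
byte 4: 00010010 xor 11010101 = 11000111
byte 5: 10100001 xor 10010100 = 00110101
byte 6: 11001000 xor 00111111 = 11110111
byte 7: 00010010 xor 00011001 = 00001011
byte 8: 11101100 xor 10111011 = 01010111
byte 9: 11010111 xor 01111011 = 10101100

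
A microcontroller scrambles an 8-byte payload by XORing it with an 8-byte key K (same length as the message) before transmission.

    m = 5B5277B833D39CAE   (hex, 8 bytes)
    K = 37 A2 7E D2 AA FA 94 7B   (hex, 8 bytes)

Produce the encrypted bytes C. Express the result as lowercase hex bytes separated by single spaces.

6c f0 09 6a 99 29 08 d5

 91 ⊕  55 = 108
 82 ⊕ 162 = 240
119 ⊕ 126 =   9
184 ⊕ 210 = 106
 51 ⊕ 170 = 153
211 ⊕ 250 =  41
156 ⊕ 148 =   8
174 ⊕ 123 = 213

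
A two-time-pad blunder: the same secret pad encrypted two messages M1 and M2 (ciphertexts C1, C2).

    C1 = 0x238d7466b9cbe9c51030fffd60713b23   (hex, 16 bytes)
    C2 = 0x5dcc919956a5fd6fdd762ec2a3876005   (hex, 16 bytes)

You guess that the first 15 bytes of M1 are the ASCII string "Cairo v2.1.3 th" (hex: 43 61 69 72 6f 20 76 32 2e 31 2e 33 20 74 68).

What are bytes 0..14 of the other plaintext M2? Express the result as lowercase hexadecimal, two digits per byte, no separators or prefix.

First, C1 ⊕ C2 = (M1 ⊕ K) ⊕ (M2 ⊕ K) = M1 ⊕ M2, so the key drops out. Then M2 = (M1 ⊕ M2) ⊕ M1 over the first 15 bytes.
byte 0: (23 xor 5d) xor 43 = 7e xor 43 = 3d
byte 1: (8d xor cc) xor 61 = 41 xor 61 = 20
byte 2: (74 xor 91) xor 69 = e5 xor 69 = 8c
byte 3: (66 xor 99) xor 72 = ff xor 72 = 8d
byte 4: (b9 xor 56) xor 6f = ef xor 6f = 80
byte 5: (cb xor a5) xor 20 = 6e xor 20 = 4e
byte 6: (e9 xor fd) xor 76 = 14 xor 76 = 62
byte 7: (c5 xor 6f) xor 32 = aa xor 32 = 98
byte 8: (10 xor dd) xor 2e = cd xor 2e = e3
byte 9: (30 xor 76) xor 31 = 46 xor 31 = 77
byte 10: (ff xor 2e) xor 2e = d1 xor 2e = ff
byte 11: (fd xor c2) xor 33 = 3f xor 33 = 0c
byte 12: (60 xor a3) xor 20 = c3 xor 20 = e3
byte 13: (71 xor 87) xor 74 = f6 xor 74 = 82
byte 14: (3b xor 60) xor 68 = 5b xor 68 = 33

3d208c8d804e6298e377ff0ce38233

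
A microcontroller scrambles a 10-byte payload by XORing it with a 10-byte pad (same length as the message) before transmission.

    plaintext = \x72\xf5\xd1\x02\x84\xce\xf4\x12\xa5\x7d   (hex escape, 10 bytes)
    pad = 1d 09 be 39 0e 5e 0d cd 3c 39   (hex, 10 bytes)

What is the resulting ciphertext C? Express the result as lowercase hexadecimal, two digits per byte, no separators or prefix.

6ffc6f3b8a90f9df9944

XOR is its own inverse, so applying the key byte-wise gives the result directly.
byte 0: 01110010 xor 00011101 = 01101111
byte 1: 11110101 xor 00001001 = 11111100
byte 2: 11010001 xor 10111110 = 01101111
byte 3: 00000010 xor 00111001 = 00111011
byte 4: 10000100 xor 00001110 = 10001010
byte 5: 11001110 xor 01011110 = 10010000
byte 6: 11110100 xor 00001101 = 11111001
byte 7: 00010010 xor 11001101 = 11011111
byte 8: 10100101 xor 00111100 = 10011001
byte 9: 01111101 xor 00111001 = 01000100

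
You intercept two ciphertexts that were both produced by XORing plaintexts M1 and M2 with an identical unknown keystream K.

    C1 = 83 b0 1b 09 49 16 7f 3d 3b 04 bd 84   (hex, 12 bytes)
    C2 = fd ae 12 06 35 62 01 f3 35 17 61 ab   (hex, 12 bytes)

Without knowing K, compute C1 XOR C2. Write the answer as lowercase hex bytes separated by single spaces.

C1 ⊕ C2 = (M1 ⊕ K) ⊕ (M2 ⊕ K) = M1 ⊕ M2 — the shared key cancels under XOR.
83 ⊕ fd = 7e
b0 ⊕ ae = 1e
1b ⊕ 12 = 09
09 ⊕ 06 = 0f
49 ⊕ 35 = 7c
16 ⊕ 62 = 74
7f ⊕ 01 = 7e
3d ⊕ f3 = ce
3b ⊕ 35 = 0e
04 ⊕ 17 = 13
bd ⊕ 61 = dc
84 ⊕ ab = 2f

7e 1e 09 0f 7c 74 7e ce 0e 13 dc 2f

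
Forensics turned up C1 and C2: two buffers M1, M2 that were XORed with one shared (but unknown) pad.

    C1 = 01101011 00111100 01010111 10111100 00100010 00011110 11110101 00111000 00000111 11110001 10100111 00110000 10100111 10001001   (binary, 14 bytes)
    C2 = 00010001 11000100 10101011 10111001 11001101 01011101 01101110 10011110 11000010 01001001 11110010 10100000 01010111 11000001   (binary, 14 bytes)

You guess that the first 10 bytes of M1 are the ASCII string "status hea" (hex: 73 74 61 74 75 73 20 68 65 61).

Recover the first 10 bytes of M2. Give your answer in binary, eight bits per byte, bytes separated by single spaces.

00001001 10001100 10011101 01110001 10011010 00110000 10111011 11001110 10100000 11011001

First, C1 ⊕ C2 = (M1 ⊕ K) ⊕ (M2 ⊕ K) = M1 ⊕ M2, so the key drops out. Then M2 = (M1 ⊕ M2) ⊕ M1 over the first 10 bytes.
byte 0: (6b xor 11) xor 73 = 7a xor 73 = 09
byte 1: (3c xor c4) xor 74 = f8 xor 74 = 8c
byte 2: (57 xor ab) xor 61 = fc xor 61 = 9d
byte 3: (bc xor b9) xor 74 = 05 xor 74 = 71
byte 4: (22 xor cd) xor 75 = ef xor 75 = 9a
byte 5: (1e xor 5d) xor 73 = 43 xor 73 = 30
byte 6: (f5 xor 6e) xor 20 = 9b xor 20 = bb
byte 7: (38 xor 9e) xor 68 = a6 xor 68 = ce
byte 8: (07 xor c2) xor 65 = c5 xor 65 = a0
byte 9: (f1 xor 49) xor 61 = b8 xor 61 = d9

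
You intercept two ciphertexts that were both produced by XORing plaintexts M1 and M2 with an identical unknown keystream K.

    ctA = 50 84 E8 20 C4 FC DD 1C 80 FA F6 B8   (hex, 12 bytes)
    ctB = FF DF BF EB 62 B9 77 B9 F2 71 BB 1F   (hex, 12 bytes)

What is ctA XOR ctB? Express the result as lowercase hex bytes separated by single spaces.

ctA ⊕ ctB = (M1 ⊕ K) ⊕ (M2 ⊕ K) = M1 ⊕ M2 — the shared key cancels under XOR.
01010000 XOR 11111111 = 10101111
10000100 XOR 11011111 = 01011011
11101000 XOR 10111111 = 01010111
00100000 XOR 11101011 = 11001011
11000100 XOR 01100010 = 10100110
11111100 XOR 10111001 = 01000101
11011101 XOR 01110111 = 10101010
00011100 XOR 10111001 = 10100101
10000000 XOR 11110010 = 01110010
11111010 XOR 01110001 = 10001011
11110110 XOR 10111011 = 01001101
10111000 XOR 00011111 = 10100111

af 5b 57 cb a6 45 aa a5 72 8b 4d a7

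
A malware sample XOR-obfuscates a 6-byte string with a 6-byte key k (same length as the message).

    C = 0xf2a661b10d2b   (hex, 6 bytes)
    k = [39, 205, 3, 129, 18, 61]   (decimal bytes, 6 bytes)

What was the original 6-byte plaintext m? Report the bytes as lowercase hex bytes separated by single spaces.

d5 6b 62 30 1f 16

XOR is its own inverse, so applying the key byte-wise gives the result directly.
11110010 ^ 00100111 = 11010101
10100110 ^ 11001101 = 01101011
01100001 ^ 00000011 = 01100010
10110001 ^ 10000001 = 00110000
00001101 ^ 00010010 = 00011111
00101011 ^ 00111101 = 00010110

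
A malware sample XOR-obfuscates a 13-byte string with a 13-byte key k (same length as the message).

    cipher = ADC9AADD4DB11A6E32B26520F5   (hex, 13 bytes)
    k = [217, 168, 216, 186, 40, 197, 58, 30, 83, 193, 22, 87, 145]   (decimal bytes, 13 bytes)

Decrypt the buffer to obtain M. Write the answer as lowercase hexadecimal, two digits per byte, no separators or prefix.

74617267657420706173737764

XOR is its own inverse, so applying the key byte-wise gives the result directly.
173 xor 217 = 116
201 xor 168 =  97
170 xor 216 = 114
221 xor 186 = 103
 77 xor  40 = 101
177 xor 197 = 116
 26 xor  58 =  32
110 xor  30 = 112
 50 xor  83 =  97
178 xor 193 = 115
101 xor  22 = 115
 32 xor  87 = 119
245 xor 145 = 100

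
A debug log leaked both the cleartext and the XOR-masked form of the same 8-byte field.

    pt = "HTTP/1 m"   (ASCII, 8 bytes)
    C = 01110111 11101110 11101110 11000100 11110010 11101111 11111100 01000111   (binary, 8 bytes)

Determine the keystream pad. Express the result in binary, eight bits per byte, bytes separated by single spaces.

00111111 10111010 10111010 10010100 11011101 11011110 11011100 00101010

Since C = pt ⊕ pad, XORing both sides with pt gives pad = pt ⊕ C.
byte 0:  72 XOR 119 =  63
byte 1:  84 XOR 238 = 186
byte 2:  84 XOR 238 = 186
byte 3:  80 XOR 196 = 148
byte 4:  47 XOR 242 = 221
byte 5:  49 XOR 239 = 222
byte 6:  32 XOR 252 = 220
byte 7: 109 XOR  71 =  42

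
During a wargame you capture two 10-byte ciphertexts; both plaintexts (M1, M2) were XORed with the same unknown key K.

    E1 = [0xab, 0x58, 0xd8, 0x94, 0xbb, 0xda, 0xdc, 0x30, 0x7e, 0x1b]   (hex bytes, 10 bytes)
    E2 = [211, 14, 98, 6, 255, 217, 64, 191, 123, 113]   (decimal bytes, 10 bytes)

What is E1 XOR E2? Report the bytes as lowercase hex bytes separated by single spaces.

E1 ⊕ E2 = (M1 ⊕ K) ⊕ (M2 ⊕ K) = M1 ⊕ M2 — the shared key cancels under XOR.
ab XOR d3 = 78
58 XOR 0e = 56
d8 XOR 62 = ba
94 XOR 06 = 92
bb XOR ff = 44
da XOR d9 = 03
dc XOR 40 = 9c
30 XOR bf = 8f
7e XOR 7b = 05
1b XOR 71 = 6a

78 56 ba 92 44 03 9c 8f 05 6a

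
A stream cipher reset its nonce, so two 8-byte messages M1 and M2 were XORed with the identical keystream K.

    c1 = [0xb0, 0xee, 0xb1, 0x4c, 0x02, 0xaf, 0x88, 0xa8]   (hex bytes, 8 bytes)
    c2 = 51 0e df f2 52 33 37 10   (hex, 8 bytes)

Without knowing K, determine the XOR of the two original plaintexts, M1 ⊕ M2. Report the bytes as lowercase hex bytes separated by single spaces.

c1 ⊕ c2 = (M1 ⊕ K) ⊕ (M2 ⊕ K) = M1 ⊕ M2 — the shared key cancels under XOR.
b0 ^ 51 = e1
ee ^ 0e = e0
b1 ^ df = 6e
4c ^ f2 = be
02 ^ 52 = 50
af ^ 33 = 9c
88 ^ 37 = bf
a8 ^ 10 = b8

e1 e0 6e be 50 9c bf b8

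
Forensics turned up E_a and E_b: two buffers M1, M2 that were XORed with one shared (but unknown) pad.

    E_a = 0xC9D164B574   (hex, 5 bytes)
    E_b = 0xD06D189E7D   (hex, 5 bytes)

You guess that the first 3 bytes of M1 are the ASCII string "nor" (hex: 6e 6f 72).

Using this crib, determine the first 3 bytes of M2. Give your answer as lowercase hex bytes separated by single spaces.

77 d3 0e

First, E_a ⊕ E_b = (M1 ⊕ K) ⊕ (M2 ⊕ K) = M1 ⊕ M2, so the key drops out. Then M2 = (M1 ⊕ M2) ⊕ M1 over the first 3 bytes.
byte 0: (c9 ⊕ d0) ⊕ 6e = 19 ⊕ 6e = 77
byte 1: (d1 ⊕ 6d) ⊕ 6f = bc ⊕ 6f = d3
byte 2: (64 ⊕ 18) ⊕ 72 = 7c ⊕ 72 = 0e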